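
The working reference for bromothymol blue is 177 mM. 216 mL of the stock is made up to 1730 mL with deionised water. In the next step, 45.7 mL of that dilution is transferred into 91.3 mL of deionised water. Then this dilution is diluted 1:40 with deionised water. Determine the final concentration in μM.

Overall dilution factor = 8.009 × 2.998 × 40 = 960.
177 mM / 960 = 0.184 mM = 184 μM.

184 μM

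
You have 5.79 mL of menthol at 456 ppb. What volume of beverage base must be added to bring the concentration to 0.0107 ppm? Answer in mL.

0.0107 ppm = 10.7 ppb.
V₂ = C₁V₁/C₂ = 456 × 5.79 / 10.7 = 247 mL.
Diluent to add = V₂ − V₁ = 247 − 5.79 = 241 mL.

241 mL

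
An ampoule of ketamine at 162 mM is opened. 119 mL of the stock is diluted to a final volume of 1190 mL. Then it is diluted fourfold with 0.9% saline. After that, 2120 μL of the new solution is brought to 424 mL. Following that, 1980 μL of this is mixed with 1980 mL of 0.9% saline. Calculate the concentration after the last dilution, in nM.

20.2 nM

Overall dilution factor = 10 × 4 × 200 × 1001 = 8.01 × 10⁶.
162 mM / 8.01 × 10⁶ = 2.02 × 10⁻⁵ mM = 20.2 nM.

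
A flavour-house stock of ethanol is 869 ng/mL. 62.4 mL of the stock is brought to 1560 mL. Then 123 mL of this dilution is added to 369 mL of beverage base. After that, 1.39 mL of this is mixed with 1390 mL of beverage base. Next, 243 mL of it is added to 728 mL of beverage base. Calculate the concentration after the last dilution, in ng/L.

Overall dilution factor = 25 × 4 × 1001 × 3.996 = 4.00 × 10⁵.
869 ng/mL / 4.00 × 10⁵ = 2.17 × 10⁻³ ng/mL = 2.17 ng/L.

2.17 ng/L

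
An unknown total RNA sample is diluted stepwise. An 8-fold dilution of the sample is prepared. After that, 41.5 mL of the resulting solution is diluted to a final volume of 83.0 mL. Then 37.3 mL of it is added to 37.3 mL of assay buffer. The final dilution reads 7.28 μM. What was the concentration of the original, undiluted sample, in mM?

0.233 mM

Overall dilution factor = 8 × 2 × 2 = 32.0.
Original = 7.28 μM × 32.0 = 233 μM = 0.233 mM.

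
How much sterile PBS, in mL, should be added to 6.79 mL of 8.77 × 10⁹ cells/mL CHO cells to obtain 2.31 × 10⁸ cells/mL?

251 mL

V₂ = C₁V₁/C₂ = 8.77 × 10⁹ × 6.79 / 2.31 × 10⁸ = 258 mL.
Diluent to add = V₂ − V₁ = 258 − 6.79 = 251 mL.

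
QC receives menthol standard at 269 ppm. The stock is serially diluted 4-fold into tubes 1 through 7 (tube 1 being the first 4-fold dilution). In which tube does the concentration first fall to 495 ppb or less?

Tube n has concentration 269 ppm / 4ⁿ.
Need 4ⁿ ≥ 269 ppm / 495 ppb = 543, so n ≥ 4.54.
First such tube: n = 5.

tube 5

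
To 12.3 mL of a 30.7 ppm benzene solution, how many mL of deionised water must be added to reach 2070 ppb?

170 mL

2070 ppb = 2.07 ppm.
V₂ = C₁V₁/C₂ = 30.7 × 12.3 / 2.07 = 182 mL.
Diluent to add = V₂ − V₁ = 182 − 12.3 = 170 mL.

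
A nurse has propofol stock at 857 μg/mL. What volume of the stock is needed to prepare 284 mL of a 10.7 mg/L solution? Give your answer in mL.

10.7 mg/L = 10.7 μg/mL.
V₁ = C₂V₂/C₁ = 10.7 × 284 / 857 = 3.55 mL.

3.55 mL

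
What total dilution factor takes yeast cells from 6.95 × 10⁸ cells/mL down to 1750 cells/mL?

Factor = C₀/C_target = 6.95 × 10⁸ cells/mL / 1750 cells/mL = 3.97 × 10⁵.

3.97 × 10⁵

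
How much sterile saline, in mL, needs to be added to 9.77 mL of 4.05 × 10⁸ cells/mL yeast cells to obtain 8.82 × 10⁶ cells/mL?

V₂ = C₁V₁/C₂ = 4.05 × 10⁸ × 9.77 / 8.82 × 10⁶ = 449 mL.
Diluent to add = V₂ − V₁ = 449 − 9.77 = 439 mL.

439 mL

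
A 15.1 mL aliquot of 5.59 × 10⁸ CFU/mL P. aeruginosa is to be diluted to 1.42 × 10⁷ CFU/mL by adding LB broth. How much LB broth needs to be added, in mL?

V₂ = C₁V₁/C₂ = 5.59 × 10⁸ × 15.1 / 1.42 × 10⁷ = 594 mL.
Diluent to add = V₂ − V₁ = 594 − 15.1 = 579 mL.

579 mL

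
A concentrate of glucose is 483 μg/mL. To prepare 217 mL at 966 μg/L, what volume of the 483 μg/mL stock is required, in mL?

966 μg/L = 0.966 μg/mL.
V₁ = C₂V₂/C₁ = 0.966 × 217 / 483 = 0.434 mL.

0.434 mL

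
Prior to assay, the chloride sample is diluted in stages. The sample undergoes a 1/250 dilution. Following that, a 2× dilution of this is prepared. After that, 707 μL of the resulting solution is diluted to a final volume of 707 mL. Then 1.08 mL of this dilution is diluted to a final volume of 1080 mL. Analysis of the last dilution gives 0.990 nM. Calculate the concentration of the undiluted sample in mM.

495 mM

Overall dilution factor = 250 × 2 × 1000 × 1000 = 5.00 × 10⁸.
Original = 0.990 nM × 5.00 × 10⁸ = 4.95 × 10⁸ nM = 495 mM.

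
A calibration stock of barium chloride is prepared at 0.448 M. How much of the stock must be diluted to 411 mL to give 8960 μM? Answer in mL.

8.22 mL

8960 μM = 8.96 × 10⁻³ M.
V₁ = C₂V₂/C₁ = 8.96 × 10⁻³ × 411 / 0.448 = 8.22 mL.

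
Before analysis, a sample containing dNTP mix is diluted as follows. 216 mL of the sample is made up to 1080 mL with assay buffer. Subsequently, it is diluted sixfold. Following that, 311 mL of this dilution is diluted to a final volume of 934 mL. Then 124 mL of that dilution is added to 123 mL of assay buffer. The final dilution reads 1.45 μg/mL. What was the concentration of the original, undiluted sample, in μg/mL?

Overall dilution factor = 5 × 6 × 3.003 × 1.992 = 179.
Original = 1.45 μg/mL × 179 = 260 μg/mL.

260 μg/mL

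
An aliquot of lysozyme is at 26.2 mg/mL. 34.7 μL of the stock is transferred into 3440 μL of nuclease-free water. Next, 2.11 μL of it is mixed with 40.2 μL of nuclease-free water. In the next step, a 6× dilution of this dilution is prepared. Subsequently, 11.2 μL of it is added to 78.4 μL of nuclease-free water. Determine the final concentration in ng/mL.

272 ng/mL

Overall dilution factor = 100.1 × 20.05 × 6 × 8 = 9.64 × 10⁴.
26.2 mg/mL / 9.64 × 10⁴ = 2.72 × 10⁻⁴ mg/mL = 272 ng/mL.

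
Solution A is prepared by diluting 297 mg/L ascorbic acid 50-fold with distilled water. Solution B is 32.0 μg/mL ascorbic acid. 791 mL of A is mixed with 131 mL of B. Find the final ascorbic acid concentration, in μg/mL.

C_A = 297 mg/L / 50 = 5.94 mg/L.
C_B = 32.0 μg/mL = 32.0 mg/L.
C_mix = (C_A·V_A + C_B·V_B)/(V_A + V_B) = (5.94×791 + 32.0×131) / 922.0 = 9.64 mg/L = 9.64 μg/mL.

9.64 μg/mL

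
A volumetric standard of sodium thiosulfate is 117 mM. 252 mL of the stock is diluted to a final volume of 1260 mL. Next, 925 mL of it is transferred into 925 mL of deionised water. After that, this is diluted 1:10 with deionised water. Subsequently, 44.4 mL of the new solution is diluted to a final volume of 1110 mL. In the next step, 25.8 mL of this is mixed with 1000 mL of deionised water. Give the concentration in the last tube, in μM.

1.18 μM

Overall dilution factor = 5 × 2 × 10 × 25 × 39.76 = 9.94 × 10⁴.
117 mM / 9.94 × 10⁴ = 1.18 × 10⁻³ mM = 1.18 μM.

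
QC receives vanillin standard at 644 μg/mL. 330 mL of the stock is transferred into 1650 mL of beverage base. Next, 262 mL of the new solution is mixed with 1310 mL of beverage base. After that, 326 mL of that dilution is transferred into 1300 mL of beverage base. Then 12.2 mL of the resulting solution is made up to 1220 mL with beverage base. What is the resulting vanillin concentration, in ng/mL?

Overall dilution factor = 6 × 6 × 4.988 × 100 = 1.80 × 10⁴.
644 μg/mL / 1.80 × 10⁴ = 0.0359 μg/mL = 35.9 ng/mL.

35.9 ng/mL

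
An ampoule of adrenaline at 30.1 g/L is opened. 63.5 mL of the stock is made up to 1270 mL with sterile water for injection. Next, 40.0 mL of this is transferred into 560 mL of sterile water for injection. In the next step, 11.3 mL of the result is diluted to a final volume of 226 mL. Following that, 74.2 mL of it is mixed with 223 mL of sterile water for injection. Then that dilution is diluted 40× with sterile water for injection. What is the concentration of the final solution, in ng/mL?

31.3 ng/mL

Overall dilution factor = 20 × 15 × 20 × 4.005 × 40 = 9.61 × 10⁵.
30.1 g/L / 9.61 × 10⁵ = 3.13 × 10⁻⁵ g/L = 31.3 ng/mL.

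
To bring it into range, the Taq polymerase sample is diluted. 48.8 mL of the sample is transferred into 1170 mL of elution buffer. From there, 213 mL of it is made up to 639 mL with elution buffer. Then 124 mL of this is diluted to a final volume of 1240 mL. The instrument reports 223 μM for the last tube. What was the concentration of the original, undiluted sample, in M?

0.167 M

Overall dilution factor = 24.98 × 3 × 10 = 749.
Original = 223 μM × 749 = 1.67 × 10⁵ μM = 0.167 M.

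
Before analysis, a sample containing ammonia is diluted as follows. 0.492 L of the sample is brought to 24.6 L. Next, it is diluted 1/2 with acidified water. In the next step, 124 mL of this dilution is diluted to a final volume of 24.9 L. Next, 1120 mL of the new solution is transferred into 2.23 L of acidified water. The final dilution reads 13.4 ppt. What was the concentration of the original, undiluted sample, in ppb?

Overall dilution factor = 50 × 2 × 200.8 × 2.991 = 6.01 × 10⁴.
Original = 13.4 ppt × 6.01 × 10⁴ = 8.05 × 10⁵ ppt = 805 ppb.

805 ppb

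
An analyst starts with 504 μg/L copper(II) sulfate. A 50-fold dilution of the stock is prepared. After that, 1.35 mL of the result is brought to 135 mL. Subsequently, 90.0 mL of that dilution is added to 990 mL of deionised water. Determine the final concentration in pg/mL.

8.40 pg/mL

Overall dilution factor = 50 × 100 × 12 = 6.00 × 10⁴.
504 μg/L / 6.00 × 10⁴ = 8.40 × 10⁻³ μg/L = 8.40 pg/mL.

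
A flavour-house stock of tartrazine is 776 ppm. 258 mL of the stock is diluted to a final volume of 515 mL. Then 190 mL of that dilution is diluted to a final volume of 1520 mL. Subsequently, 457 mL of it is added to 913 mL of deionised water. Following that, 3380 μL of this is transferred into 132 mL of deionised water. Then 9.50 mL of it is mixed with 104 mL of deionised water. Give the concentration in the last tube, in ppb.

33.9 ppb

Overall dilution factor = 1.996 × 8 × 2.998 × 40.05 × 11.95 = 2.29 × 10⁴.
776 ppm / 2.29 × 10⁴ = 0.0339 ppm = 33.9 ppb.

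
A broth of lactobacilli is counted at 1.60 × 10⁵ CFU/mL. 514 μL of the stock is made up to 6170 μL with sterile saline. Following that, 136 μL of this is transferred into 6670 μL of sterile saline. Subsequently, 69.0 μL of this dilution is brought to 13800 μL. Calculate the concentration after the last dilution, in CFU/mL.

1.33 CFU/mL

Overall dilution factor = 12.00 × 50.04 × 200 = 1.20 × 10⁵.
1.60 × 10⁵ CFU/mL / 1.20 × 10⁵ = 1.33 CFU/mL.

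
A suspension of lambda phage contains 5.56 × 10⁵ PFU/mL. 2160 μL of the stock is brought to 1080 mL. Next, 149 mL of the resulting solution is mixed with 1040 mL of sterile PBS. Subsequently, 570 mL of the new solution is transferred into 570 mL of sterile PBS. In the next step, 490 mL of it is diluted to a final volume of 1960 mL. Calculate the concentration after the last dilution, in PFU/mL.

17.4 PFU/mL

Overall dilution factor = 500 × 7.980 × 2 × 4 = 3.19 × 10⁴.
5.56 × 10⁵ PFU/mL / 3.19 × 10⁴ = 17.4 PFU/mL.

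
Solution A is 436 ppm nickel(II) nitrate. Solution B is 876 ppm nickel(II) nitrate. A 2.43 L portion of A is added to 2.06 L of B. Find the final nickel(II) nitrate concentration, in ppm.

C_mix = (C_A·V_A + C_B·V_B)/(V_A + V_B) = (436×2.43 + 876×2.06) / 4.490 = 638 ppm.

638 ppm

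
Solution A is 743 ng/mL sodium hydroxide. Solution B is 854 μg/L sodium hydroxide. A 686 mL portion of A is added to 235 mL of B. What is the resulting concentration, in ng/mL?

771 ng/mL

C_B = 854 μg/L = 854 ng/mL.
C_mix = (C_A·V_A + C_B·V_B)/(V_A + V_B) = (743×686 + 854×235) / 921.0 = 771 ng/mL.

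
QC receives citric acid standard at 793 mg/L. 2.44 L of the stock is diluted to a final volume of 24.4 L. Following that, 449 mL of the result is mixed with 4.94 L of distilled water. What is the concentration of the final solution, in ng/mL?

Overall dilution factor = 10 × 12.00 = 120.
793 mg/L / 120 = 6.61 mg/L = 6610 ng/mL.

6610 ng/mL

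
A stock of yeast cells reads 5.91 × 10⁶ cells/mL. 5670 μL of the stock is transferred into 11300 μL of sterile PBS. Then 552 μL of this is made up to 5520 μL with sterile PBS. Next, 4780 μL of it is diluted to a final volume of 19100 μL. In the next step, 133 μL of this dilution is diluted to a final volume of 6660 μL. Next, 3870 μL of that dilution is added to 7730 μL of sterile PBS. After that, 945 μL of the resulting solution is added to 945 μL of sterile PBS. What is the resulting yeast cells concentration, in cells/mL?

Overall dilution factor = 2.993 × 10 × 3.996 × 50.08 × 2.997 × 2 = 3.59 × 10⁴.
5.91 × 10⁶ cells/mL / 3.59 × 10⁴ = 165 cells/mL.

165 cells/mL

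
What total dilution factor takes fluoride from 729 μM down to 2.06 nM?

Factor = C₀/C_target = 729 μM / 2.06 nM = 3.54 × 10⁵.

3.54 × 10⁵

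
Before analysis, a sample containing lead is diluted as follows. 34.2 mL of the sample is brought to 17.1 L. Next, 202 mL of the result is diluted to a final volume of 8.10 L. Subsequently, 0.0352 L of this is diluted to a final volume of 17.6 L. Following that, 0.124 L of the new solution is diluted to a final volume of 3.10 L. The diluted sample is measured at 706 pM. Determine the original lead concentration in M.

Overall dilution factor = 500 × 40.10 × 500 × 25 = 2.51 × 10⁸.
Original = 706 pM × 2.51 × 10⁸ = 1.77 × 10¹¹ pM = 0.177 M.

0.177 M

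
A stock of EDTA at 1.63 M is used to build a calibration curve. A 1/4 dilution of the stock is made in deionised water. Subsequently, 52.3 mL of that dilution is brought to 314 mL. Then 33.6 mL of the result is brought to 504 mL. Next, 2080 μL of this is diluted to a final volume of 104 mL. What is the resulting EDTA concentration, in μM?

Overall dilution factor = 4 × 6.004 × 15 × 50 = 1.80 × 10⁴.
1.63 M / 1.80 × 10⁴ = 9.05 × 10⁻⁵ M = 90.5 μM.

90.5 μM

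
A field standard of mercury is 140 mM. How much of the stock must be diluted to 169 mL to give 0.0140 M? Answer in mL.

0.0140 M = 14.0 mM.
V₁ = C₂V₂/C₁ = 14.0 × 169 / 140 = 16.9 mL.

16.9 mL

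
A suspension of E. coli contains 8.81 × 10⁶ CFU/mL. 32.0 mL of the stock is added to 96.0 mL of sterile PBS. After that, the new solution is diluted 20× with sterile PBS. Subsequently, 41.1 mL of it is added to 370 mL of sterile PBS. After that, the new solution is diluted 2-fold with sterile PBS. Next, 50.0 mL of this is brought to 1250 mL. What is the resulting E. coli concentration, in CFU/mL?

Overall dilution factor = 4 × 20 × 10.00 × 2 × 25 = 4.00 × 10⁴.
8.81 × 10⁶ CFU/mL / 4.00 × 10⁴ = 220 CFU/mL.

220 CFU/mL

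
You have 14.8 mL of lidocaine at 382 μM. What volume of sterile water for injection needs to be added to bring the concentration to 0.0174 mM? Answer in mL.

310 mL

0.0174 mM = 17.4 μM.
V₂ = C₁V₁/C₂ = 382 × 14.8 / 17.4 = 325 mL.
Diluent to add = V₂ − V₁ = 325 − 14.8 = 310 mL.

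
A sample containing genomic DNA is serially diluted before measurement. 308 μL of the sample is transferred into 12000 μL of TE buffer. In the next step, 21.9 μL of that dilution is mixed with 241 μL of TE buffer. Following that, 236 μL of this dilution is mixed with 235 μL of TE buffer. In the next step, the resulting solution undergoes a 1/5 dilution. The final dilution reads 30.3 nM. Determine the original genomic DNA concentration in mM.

Overall dilution factor = 39.96 × 12.00 × 1.996 × 5 = 4787.
Original = 30.3 nM × 4787 = 1.45 × 10⁵ nM = 0.145 mM.

0.145 mM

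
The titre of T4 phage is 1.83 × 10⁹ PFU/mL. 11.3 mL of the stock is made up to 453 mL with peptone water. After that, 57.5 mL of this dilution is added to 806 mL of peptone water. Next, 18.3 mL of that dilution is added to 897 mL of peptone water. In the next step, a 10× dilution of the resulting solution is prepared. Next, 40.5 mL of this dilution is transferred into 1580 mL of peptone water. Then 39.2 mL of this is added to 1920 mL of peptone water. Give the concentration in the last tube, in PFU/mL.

Overall dilution factor = 40.09 × 15.02 × 50.02 × 10 × 40.01 × 49.98 = 6.02 × 10⁸.
1.83 × 10⁹ PFU/mL / 6.02 × 10⁸ = 3.04 PFU/mL.

3.04 PFU/mL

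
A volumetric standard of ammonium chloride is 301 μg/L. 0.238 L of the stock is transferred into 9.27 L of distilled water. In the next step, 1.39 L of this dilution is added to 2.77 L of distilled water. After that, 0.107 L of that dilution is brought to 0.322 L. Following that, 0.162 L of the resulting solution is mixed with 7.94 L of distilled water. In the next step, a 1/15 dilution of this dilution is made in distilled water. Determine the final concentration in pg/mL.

1.12 pg/mL

Overall dilution factor = 39.95 × 2.993 × 3.009 × 50.01 × 15 = 2.70 × 10⁵.
301 μg/L / 2.70 × 10⁵ = 1.12 × 10⁻³ μg/L = 1.12 pg/mL.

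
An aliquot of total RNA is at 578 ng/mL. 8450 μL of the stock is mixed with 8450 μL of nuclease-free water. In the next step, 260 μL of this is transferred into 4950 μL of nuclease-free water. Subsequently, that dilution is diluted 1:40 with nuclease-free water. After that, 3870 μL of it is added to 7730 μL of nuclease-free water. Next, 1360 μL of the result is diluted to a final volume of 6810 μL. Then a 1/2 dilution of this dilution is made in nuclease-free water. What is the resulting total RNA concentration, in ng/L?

12.0 ng/L

Overall dilution factor = 2 × 20.04 × 40 × 2.997 × 5.007 × 2 = 4.81 × 10⁴.
578 ng/mL / 4.81 × 10⁴ = 0.0120 ng/mL = 12.0 ng/L.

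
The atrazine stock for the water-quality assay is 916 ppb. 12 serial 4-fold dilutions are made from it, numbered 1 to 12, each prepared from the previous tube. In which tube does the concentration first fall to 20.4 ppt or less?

tube 8

Tube n has concentration 916 ppb / 4ⁿ.
Need 4ⁿ ≥ 916 ppb / 20.4 ppt = 4.49 × 10⁴, so n ≥ 7.73.
First such tube: n = 8.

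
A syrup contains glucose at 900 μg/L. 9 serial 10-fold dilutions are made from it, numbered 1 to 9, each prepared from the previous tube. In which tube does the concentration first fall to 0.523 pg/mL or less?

Tube n has concentration 900 μg/L / 10ⁿ.
Need 10ⁿ ≥ 900 μg/L / 0.523 pg/mL = 1.72 × 10⁶, so n ≥ 6.24.
First such tube: n = 7.

tube 7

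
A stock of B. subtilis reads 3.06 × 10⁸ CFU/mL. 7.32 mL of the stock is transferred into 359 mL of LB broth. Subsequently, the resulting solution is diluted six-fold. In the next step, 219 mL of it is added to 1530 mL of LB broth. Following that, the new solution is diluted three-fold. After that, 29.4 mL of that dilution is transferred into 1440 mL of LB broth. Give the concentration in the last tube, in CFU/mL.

851 CFU/mL

Overall dilution factor = 50.04 × 6 × 7.986 × 3 × 49.98 = 3.60 × 10⁵.
3.06 × 10⁸ CFU/mL / 3.60 × 10⁵ = 851 CFU/mL.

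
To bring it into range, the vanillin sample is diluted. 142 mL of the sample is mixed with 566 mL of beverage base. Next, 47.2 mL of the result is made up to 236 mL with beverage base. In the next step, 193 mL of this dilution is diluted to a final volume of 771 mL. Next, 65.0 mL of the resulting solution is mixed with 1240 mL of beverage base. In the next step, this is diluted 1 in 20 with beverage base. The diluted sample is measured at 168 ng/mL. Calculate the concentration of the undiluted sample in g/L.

Overall dilution factor = 4.986 × 5 × 3.995 × 20.08 × 20 = 4.00 × 10⁴.
Original = 168 ng/mL × 4.00 × 10⁴ = 6.72 × 10⁶ ng/mL = 6.72 g/L.

6.72 g/L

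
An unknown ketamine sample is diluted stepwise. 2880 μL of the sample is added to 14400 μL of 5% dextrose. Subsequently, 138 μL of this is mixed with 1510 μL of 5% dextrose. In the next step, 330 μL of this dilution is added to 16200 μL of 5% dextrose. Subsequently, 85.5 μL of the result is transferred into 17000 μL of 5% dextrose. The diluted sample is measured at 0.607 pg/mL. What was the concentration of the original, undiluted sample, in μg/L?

Overall dilution factor = 6 × 11.94 × 50.09 × 199.8 = 7.17 × 10⁵.
Original = 0.607 pg/mL × 7.17 × 10⁵ = 4.35 × 10⁵ pg/mL = 435 μg/L.

435 μg/L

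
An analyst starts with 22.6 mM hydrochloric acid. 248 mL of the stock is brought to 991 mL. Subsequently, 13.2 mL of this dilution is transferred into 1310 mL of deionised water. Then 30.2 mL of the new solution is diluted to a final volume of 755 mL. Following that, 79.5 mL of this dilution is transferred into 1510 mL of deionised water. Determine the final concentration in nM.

113 nM

Overall dilution factor = 3.996 × 100.2 × 25 × 19.99 = 2.00 × 10⁵.
22.6 mM / 2.00 × 10⁵ = 1.13 × 10⁻⁴ mM = 113 nM.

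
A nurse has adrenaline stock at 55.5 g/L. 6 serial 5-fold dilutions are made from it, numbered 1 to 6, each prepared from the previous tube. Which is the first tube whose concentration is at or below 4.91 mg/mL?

tube 2

Tube n has concentration 55.5 g/L / 5ⁿ.
Need 5ⁿ ≥ 55.5 g/L / 4.91 mg/mL = 11.3, so n ≥ 1.51.
First such tube: n = 2.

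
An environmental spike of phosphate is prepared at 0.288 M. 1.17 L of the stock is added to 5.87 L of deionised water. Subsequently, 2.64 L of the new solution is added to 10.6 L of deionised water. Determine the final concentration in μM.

9540 μM

Overall dilution factor = 6.017 × 5.015 = 30.2.
0.288 M / 30.2 = 9.54 × 10⁻³ M = 9540 μM.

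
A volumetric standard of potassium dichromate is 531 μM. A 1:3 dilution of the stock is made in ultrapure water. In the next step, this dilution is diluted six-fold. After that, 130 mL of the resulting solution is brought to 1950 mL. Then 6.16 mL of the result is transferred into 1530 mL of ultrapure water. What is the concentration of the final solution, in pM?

Overall dilution factor = 3 × 6 × 15 × 249.4 = 6.73 × 10⁴.
531 μM / 6.73 × 10⁴ = 7.89 × 10⁻³ μM = 7890 pM.

7890 pM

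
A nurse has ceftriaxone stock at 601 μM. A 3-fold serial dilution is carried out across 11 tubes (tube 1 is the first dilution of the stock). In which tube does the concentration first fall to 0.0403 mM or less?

tube 3

Tube n has concentration 601 μM / 3ⁿ.
Need 3ⁿ ≥ 601 μM / 0.0403 mM = 14.9, so n ≥ 2.46.
First such tube: n = 3.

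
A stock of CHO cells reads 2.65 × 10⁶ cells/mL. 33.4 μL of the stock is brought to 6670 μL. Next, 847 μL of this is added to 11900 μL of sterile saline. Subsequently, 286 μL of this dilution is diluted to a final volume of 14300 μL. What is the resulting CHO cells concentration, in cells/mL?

17.6 cells/mL

Overall dilution factor = 199.7 × 15.05 × 50 = 1.50 × 10⁵.
2.65 × 10⁶ cells/mL / 1.50 × 10⁵ = 17.6 cells/mL.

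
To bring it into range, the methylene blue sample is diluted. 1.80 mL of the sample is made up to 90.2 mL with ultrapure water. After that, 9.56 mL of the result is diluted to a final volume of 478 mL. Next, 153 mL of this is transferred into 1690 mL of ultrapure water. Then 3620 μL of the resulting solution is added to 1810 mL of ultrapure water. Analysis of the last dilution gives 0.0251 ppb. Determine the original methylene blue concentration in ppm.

380 ppm

Overall dilution factor = 50.11 × 50 × 12.05 × 501 = 1.51 × 10⁷.
Original = 0.0251 ppb × 1.51 × 10⁷ = 3.80 × 10⁵ ppb = 380 ppm.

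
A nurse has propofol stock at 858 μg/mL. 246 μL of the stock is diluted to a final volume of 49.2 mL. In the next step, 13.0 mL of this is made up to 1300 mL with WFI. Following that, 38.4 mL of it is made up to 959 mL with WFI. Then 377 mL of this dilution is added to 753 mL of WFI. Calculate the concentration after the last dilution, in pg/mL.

Overall dilution factor = 200 × 100 × 24.97 × 2.997 = 1.50 × 10⁶.
858 μg/mL / 1.50 × 10⁶ = 5.73 × 10⁻⁴ μg/mL = 573 pg/mL.

573 pg/mL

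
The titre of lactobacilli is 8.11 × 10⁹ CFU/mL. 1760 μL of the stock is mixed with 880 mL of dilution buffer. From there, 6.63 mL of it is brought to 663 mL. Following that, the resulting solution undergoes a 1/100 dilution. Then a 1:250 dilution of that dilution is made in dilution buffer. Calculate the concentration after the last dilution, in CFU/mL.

6.48 CFU/mL

Overall dilution factor = 501 × 100 × 100 × 250 = 1.25 × 10⁹.
8.11 × 10⁹ CFU/mL / 1.25 × 10⁹ = 6.48 CFU/mL.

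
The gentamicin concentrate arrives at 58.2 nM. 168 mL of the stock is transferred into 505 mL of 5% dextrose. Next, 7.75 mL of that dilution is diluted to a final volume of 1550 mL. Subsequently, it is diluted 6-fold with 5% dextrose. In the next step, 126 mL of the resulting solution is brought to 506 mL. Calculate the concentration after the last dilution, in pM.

3.01 pM

Overall dilution factor = 4.006 × 200 × 6 × 4.016 = 1.93 × 10⁴.
58.2 nM / 1.93 × 10⁴ = 3.01 × 10⁻³ nM = 3.01 pM.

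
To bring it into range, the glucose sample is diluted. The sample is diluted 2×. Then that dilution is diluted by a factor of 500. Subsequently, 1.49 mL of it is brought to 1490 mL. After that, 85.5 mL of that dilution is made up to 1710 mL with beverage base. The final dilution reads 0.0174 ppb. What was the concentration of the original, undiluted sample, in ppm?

348 ppm

Overall dilution factor = 2 × 500 × 1000 × 20 = 2.00 × 10⁷.
Original = 0.0174 ppb × 2.00 × 10⁷ = 3.48 × 10⁵ ppb = 348 ppm.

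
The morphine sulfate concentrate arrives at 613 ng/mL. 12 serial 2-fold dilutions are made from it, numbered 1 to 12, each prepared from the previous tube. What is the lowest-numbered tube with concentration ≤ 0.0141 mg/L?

tube 6

Tube n has concentration 613 ng/mL / 2ⁿ.
Need 2ⁿ ≥ 613 ng/mL / 0.0141 mg/L = 43.5, so n ≥ 5.44.
First such tube: n = 6.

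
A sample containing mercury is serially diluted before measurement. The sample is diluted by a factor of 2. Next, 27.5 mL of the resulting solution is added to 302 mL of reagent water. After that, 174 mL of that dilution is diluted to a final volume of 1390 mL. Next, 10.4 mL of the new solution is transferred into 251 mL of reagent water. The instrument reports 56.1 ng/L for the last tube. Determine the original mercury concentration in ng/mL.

Overall dilution factor = 2 × 11.98 × 7.989 × 25.13 = 4812.
Original = 56.1 ng/L × 4812 = 2.70 × 10⁵ ng/L = 270 ng/mL.

270 ng/mL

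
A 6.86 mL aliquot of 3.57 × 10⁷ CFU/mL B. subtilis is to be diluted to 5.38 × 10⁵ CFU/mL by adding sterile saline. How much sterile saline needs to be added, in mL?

V₂ = C₁V₁/C₂ = 3.57 × 10⁷ × 6.86 / 5.38 × 10⁵ = 455 mL.
Diluent to add = V₂ − V₁ = 455 − 6.86 = 448 mL.

448 mL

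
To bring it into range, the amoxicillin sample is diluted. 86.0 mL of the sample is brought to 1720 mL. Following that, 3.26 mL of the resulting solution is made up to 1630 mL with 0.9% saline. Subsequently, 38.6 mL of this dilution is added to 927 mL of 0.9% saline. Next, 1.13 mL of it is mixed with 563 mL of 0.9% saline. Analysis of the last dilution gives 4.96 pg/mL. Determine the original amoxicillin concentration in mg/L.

619 mg/L

Overall dilution factor = 20 × 500 × 25.02 × 499.2 = 1.25 × 10⁸.
Original = 4.96 pg/mL × 1.25 × 10⁸ = 6.19 × 10⁸ pg/mL = 619 mg/L.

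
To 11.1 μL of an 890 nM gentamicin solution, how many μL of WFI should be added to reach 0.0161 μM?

0.0161 μM = 16.1 nM.
V₂ = C₁V₁/C₂ = 890 × 11.1 / 16.1 = 614 μL.
Diluent to add = V₂ − V₁ = 614 − 11.1 = 603 μL.

603 μL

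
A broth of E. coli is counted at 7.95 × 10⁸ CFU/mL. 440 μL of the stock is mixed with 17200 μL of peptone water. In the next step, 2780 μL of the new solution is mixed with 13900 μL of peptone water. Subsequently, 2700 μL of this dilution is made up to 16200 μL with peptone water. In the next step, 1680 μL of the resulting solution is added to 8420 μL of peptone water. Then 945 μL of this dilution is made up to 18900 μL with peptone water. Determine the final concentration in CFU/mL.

Overall dilution factor = 40.09 × 6 × 6 × 6.012 × 20 = 1.74 × 10⁵.
7.95 × 10⁸ CFU/mL / 1.74 × 10⁵ = 4580 CFU/mL.

4580 CFU/mL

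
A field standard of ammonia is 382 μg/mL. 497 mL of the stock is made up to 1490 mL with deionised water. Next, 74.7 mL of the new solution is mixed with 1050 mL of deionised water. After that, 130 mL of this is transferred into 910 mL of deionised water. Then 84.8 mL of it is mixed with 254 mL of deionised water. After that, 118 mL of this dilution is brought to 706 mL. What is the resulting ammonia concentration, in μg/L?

44.3 μg/L

Overall dilution factor = 2.998 × 15.06 × 8 × 3.995 × 5.983 = 8632.
382 μg/mL / 8632 = 0.0443 μg/mL = 44.3 μg/L.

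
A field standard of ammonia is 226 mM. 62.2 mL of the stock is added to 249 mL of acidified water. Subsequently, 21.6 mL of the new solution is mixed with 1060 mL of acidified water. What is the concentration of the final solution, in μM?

902 μM

Overall dilution factor = 5.003 × 50.07 = 251.
226 mM / 251 = 0.902 mM = 902 μM.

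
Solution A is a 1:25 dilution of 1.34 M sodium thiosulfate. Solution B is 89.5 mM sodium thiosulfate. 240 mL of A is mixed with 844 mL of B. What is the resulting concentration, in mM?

81.6 mM

C_A = 1.34 M / 25 = 0.0536 M.
C_B = 89.5 mM = 0.0895 M.
C_mix = (C_A·V_A + C_B·V_B)/(V_A + V_B) = (0.0536×240 + 0.0895×844) / 1084 = 0.0816 M = 81.6 mM.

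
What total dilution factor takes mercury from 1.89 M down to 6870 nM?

2.75 × 10⁵

Factor = C₀/C_target = 1.89 M / 6870 nM = 2.75 × 10⁵.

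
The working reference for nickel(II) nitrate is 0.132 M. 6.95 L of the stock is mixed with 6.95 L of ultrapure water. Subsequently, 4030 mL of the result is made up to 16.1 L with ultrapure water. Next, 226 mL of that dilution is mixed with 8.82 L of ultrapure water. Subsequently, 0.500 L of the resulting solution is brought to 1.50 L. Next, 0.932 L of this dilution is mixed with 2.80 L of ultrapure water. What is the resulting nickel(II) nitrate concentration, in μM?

34.4 μM

Overall dilution factor = 2 × 3.995 × 40.03 × 3 × 4.004 = 3842.
0.132 M / 3842 = 3.44 × 10⁻⁵ M = 34.4 μM.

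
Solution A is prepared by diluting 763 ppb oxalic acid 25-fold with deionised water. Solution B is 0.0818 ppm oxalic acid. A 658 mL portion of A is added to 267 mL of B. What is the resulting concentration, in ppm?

C_A = 763 ppb / 25 = 30.5 ppb.
C_B = 0.0818 ppm = 81.8 ppb.
C_mix = (C_A·V_A + C_B·V_B)/(V_A + V_B) = (30.5×658 + 81.8×267) / 925.0 = 45.3 ppb = 0.0453 ppm.

0.0453 ppm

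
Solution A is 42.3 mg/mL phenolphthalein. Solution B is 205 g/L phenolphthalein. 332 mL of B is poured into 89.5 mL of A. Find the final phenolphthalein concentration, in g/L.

170 g/L

C_B = 205 g/L = 205 mg/mL.
C_mix = (C_A·V_A + C_B·V_B)/(V_A + V_B) = (42.3×89.5 + 205×332) / 421.5 = 170 mg/mL = 170 g/L.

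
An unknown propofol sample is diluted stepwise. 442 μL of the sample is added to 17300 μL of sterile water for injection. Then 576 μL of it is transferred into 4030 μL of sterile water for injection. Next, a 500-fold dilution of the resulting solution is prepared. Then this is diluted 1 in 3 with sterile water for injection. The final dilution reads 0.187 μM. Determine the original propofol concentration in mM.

Overall dilution factor = 40.14 × 7.997 × 500 × 3 = 4.81 × 10⁵.
Original = 0.187 μM × 4.81 × 10⁵ = 9.00 × 10⁴ μM = 90.0 mM.

90.0 mM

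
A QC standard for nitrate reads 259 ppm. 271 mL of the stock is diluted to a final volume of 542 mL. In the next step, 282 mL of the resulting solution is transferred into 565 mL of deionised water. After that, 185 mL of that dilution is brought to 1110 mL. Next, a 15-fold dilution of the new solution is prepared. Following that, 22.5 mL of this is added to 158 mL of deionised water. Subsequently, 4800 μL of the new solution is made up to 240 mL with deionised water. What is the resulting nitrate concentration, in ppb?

1.19 ppb

Overall dilution factor = 2 × 3.004 × 6 × 15 × 8.022 × 50 = 2.17 × 10⁵.
259 ppm / 2.17 × 10⁵ = 1.19 × 10⁻³ ppm = 1.19 ppb.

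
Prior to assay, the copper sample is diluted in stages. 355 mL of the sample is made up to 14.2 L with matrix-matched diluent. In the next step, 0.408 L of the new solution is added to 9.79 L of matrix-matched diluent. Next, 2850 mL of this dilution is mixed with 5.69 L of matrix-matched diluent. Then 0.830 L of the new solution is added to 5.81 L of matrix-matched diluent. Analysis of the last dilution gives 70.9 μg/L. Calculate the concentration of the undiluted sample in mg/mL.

Overall dilution factor = 40 × 25.00 × 2.996 × 8 = 2.40 × 10⁴.
Original = 70.9 μg/L × 2.40 × 10⁴ = 1.70 × 10⁶ μg/L = 1.70 mg/mL.

1.70 mg/mL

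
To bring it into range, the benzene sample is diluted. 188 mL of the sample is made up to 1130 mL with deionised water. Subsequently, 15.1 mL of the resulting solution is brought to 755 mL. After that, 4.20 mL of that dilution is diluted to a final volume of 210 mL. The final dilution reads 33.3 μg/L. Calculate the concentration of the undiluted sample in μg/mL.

500 μg/mL

Overall dilution factor = 6.011 × 50 × 50 = 1.50 × 10⁴.
Original = 33.3 μg/L × 1.50 × 10⁴ = 5.00 × 10⁵ μg/L = 500 μg/mL.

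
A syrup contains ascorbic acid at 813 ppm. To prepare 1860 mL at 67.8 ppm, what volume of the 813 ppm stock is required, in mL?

155 mL

V₁ = C₂V₂/C₁ = 67.8 × 1860 / 813 = 155 mL.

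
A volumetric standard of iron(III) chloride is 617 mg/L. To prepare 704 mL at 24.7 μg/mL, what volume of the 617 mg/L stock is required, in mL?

28.2 mL

24.7 μg/mL = 24.7 mg/L.
V₁ = C₂V₂/C₁ = 24.7 × 704 / 617 = 28.2 mL.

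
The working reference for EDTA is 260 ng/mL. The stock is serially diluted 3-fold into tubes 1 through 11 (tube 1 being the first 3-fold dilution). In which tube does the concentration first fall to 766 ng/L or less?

tube 6

Tube n has concentration 260 ng/mL / 3ⁿ.
Need 3ⁿ ≥ 260 ng/mL / 766 ng/L = 339, so n ≥ 5.30.
First such tube: n = 6.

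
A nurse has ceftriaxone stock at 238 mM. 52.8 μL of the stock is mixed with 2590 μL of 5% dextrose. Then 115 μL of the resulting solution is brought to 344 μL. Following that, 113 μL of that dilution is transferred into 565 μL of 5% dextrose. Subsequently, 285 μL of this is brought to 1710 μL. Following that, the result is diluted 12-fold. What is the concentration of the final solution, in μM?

3.68 μM

Overall dilution factor = 50.05 × 2.991 × 6 × 6 × 12 = 6.47 × 10⁴.
238 mM / 6.47 × 10⁴ = 3.68 × 10⁻³ mM = 3.68 μM.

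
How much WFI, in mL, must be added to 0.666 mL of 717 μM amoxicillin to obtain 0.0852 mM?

4.94 mL

0.0852 mM = 85.2 μM.
V₂ = C₁V₁/C₂ = 717 × 0.666 / 85.2 = 5.60 mL.
Diluent to add = V₂ − V₁ = 5.60 − 0.666 = 4.94 mL.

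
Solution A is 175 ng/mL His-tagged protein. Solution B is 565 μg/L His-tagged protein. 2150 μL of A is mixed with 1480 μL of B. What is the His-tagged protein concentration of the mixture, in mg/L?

C_B = 565 μg/L = 565 ng/mL.
C_mix = (C_A·V_A + C_B·V_B)/(V_A + V_B) = (175×2150 + 565×1480) / 3630 = 334 ng/mL = 0.334 mg/L.

0.334 mg/L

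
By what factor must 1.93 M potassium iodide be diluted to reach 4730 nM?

4.08 × 10⁵

Factor = C₀/C_target = 1.93 M / 4730 nM = 4.08 × 10⁵.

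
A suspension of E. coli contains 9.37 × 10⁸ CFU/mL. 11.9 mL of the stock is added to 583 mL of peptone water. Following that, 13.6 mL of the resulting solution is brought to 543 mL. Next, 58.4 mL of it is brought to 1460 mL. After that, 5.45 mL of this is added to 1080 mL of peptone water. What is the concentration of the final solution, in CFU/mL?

Overall dilution factor = 49.99 × 39.93 × 25 × 199.2 = 9.94 × 10⁶.
9.37 × 10⁸ CFU/mL / 9.94 × 10⁶ = 94.3 CFU/mL.

94.3 CFU/mL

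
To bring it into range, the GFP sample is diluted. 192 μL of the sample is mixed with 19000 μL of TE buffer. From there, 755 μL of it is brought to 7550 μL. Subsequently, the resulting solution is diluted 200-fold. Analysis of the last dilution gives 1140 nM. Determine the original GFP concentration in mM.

Overall dilution factor = 99.96 × 10 × 200 = 2.00 × 10⁵.
Original = 1140 nM × 2.00 × 10⁵ = 2.28 × 10⁸ nM = 228 mM.

228 mM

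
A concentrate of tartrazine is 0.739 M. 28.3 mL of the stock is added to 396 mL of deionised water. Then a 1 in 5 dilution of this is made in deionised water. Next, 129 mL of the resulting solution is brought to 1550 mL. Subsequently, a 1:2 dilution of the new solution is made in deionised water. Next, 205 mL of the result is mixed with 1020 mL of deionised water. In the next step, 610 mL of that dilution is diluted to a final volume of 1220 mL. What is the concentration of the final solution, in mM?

0.0343 mM

Overall dilution factor = 14.99 × 5 × 12.02 × 2 × 5.976 × 2 = 2.15 × 10⁴.
0.739 M / 2.15 × 10⁴ = 3.43 × 10⁻⁵ M = 0.0343 mM.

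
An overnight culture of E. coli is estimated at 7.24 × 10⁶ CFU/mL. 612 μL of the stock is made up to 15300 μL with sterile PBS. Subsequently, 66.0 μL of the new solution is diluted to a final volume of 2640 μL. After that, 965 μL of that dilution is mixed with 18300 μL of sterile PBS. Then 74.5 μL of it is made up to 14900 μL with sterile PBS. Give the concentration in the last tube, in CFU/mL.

Overall dilution factor = 25 × 40 × 19.96 × 200 = 3.99 × 10⁶.
7.24 × 10⁶ CFU/mL / 3.99 × 10⁶ = 1.81 CFU/mL.

1.81 CFU/mL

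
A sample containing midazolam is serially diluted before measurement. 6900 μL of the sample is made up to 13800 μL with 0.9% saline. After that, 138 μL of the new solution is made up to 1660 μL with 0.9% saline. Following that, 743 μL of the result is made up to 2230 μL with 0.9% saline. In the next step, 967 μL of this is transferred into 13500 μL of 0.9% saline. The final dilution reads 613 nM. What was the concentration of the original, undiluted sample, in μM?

662 μM

Overall dilution factor = 2 × 12.03 × 3.001 × 14.96 = 1080.
Original = 613 nM × 1080 = 6.62 × 10⁵ nM = 662 μM.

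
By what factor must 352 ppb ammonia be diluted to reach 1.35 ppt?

2.61 × 10⁵

Factor = C₀/C_target = 352 ppb / 1.35 ppt = 2.61 × 10⁵.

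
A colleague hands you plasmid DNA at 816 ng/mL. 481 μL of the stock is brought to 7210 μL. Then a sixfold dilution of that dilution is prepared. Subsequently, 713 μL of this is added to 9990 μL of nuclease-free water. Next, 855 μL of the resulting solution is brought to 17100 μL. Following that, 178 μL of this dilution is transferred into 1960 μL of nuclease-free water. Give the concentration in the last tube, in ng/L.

2.52 ng/L

Overall dilution factor = 14.99 × 6 × 15.01 × 20 × 12.01 = 3.24 × 10⁵.
816 ng/mL / 3.24 × 10⁵ = 2.52 × 10⁻³ ng/mL = 2.52 ng/L.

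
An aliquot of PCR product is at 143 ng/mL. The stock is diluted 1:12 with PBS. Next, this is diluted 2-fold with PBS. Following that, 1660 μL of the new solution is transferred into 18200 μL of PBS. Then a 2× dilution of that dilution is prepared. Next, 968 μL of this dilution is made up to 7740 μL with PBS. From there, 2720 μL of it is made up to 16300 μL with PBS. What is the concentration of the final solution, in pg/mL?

Overall dilution factor = 12 × 2 × 11.96 × 2 × 7.996 × 5.993 = 2.75 × 10⁴.
143 ng/mL / 2.75 × 10⁴ = 5.20 × 10⁻³ ng/mL = 5.20 pg/mL.

5.20 pg/mL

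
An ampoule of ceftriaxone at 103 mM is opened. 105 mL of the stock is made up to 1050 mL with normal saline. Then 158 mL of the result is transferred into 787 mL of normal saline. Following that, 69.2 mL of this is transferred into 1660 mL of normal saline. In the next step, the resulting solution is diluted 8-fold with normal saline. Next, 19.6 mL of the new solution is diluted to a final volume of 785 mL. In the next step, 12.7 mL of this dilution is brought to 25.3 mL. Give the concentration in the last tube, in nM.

Overall dilution factor = 10 × 5.981 × 24.99 × 8 × 40.05 × 1.992 = 9.54 × 10⁵.
103 mM / 9.54 × 10⁵ = 1.08 × 10⁻⁴ mM = 108 nM.

108 nM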